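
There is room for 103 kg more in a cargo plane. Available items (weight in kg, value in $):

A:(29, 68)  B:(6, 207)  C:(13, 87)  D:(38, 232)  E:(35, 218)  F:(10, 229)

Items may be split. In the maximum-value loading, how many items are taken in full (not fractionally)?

Greedy by value/weight ratio, highest first.
Order: B (207/6=34.50) > F (229/10=22.90) > C (87/13=6.69) > E (218/35=6.23) > D (232/38=6.11) > A (68/29=2.34)
Fill: take B (6 @ 207) → take F (10 @ 229) → take C (13 @ 87) → take E (35 @ 218) → take D (38 @ 232) → take 1/29 of A → 2.34; 103/103 used.
5 item(s) taken whole; one partial (take 1/29 of A).

5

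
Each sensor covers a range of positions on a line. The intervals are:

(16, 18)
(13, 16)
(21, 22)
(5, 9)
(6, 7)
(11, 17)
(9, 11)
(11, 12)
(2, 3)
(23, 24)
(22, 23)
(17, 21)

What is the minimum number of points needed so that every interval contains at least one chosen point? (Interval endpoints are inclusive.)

By right end: [2,3]  [6,7]  [5,9]  [9,11]  [11,12]  [13,16]  [11,17]  [16,18]  [17,21]  [21,22]  [22,23]  [23,24]
[2,3] uncovered → point at 3; [6,7] uncovered → point at 7; [9,11] uncovered → point at 11; [13,16] uncovered → point at 16; [17,21] uncovered → point at 21; [22,23] uncovered → point at 23.
Points: 3, 7, 11, 16, 21, 23 (6 total).

6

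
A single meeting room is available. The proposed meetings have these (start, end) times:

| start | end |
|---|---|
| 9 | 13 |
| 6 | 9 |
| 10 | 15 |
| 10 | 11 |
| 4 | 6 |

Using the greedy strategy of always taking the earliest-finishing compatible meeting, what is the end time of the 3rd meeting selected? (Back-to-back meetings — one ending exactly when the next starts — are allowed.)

11

Sorted by end: (4,6)  (6,9)  (10,11)  (9,13)  (10,15)
take (4,6); take (6,9); take (10,11); skip (10,15).
Selected: (4,6) (6,9) (10,11)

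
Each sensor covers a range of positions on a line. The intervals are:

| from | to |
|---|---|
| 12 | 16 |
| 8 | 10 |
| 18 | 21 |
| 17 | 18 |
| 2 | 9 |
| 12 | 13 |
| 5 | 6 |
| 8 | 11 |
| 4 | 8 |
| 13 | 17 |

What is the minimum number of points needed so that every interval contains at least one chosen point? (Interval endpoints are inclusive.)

Process intervals by earliest right end; each time one isn't hit yet, stab at its right endpoint.
By right end: [5,6]  [4,8]  [2,9]  [8,10]  [8,11]  [12,13]  [12,16]  [13,17]  [17,18]  [18,21]
[5,6] uncovered → point at 6; [8,10] uncovered → point at 10; [12,13] uncovered → point at 13; [17,18] uncovered → point at 18.
Points: 6, 10, 13, 18 (4 total).

4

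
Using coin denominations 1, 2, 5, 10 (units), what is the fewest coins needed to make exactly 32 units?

32 = 3×10 + 1×2
Total coins = 3 + 1 = 4

4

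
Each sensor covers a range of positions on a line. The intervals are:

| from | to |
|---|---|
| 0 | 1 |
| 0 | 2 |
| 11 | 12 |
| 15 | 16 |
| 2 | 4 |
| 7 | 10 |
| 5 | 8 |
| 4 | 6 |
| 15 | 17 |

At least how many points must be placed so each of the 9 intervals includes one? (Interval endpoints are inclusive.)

5

By right end: [0,1]  [0,2]  [2,4]  [4,6]  [5,8]  [7,10]  [11,12]  [15,16]  [15,17]
[0,1] uncovered → point at 1; [2,4] uncovered → point at 4; [5,8] uncovered → point at 8; [11,12] uncovered → point at 12; [15,16] uncovered → point at 16.
Points: 1, 4, 8, 12, 16 (5 total).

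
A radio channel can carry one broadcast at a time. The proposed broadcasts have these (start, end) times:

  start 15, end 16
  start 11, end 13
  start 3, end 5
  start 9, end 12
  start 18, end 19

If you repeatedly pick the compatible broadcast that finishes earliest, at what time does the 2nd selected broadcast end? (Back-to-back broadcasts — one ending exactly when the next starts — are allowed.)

Order by finish time; keep every interval that doesn't clash with the previous kept one.
Sorted by end: (3,5)  (9,12)  (11,13)  (15,16)  (18,19)
take (3,5); take (9,12); skip (11,13); take (15,16); take (18,19).
Selected: (3,5) (9,12) (15,16) (18,19)

12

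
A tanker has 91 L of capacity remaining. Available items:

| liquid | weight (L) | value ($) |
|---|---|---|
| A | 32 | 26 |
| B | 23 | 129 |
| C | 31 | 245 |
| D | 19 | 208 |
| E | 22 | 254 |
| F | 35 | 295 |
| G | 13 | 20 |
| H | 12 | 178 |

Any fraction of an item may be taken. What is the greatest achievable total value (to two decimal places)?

958.71

Sort by value per unit weight and fill in that order.
Ratios (sorted): H 14.83, E 11.55, D 10.95, F 8.43, C 7.90, B 5.61, G 1.54, A 0.81
take H (12 @ 178); take E (22 @ 254); take D (19 @ 208); take F (35 @ 295); take 3/31 of C → 23.71. Capacity used 91/91.
Total value = 958.71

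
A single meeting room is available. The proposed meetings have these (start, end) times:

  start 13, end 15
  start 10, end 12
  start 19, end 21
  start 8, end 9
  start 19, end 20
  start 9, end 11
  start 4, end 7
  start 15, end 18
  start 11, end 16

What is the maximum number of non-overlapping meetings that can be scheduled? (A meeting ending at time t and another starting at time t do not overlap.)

6

Sort by end time and greedily take each interval whose start is ≥ the last chosen end.
Sorted by end: (4,7)  (8,9)  (9,11)  (10,12)  (13,15)  (11,16)  (15,18)  (19,20)  (19,21)
take (4,7); take (8,9); take (9,11); take (13,15); skip (11,16); take (15,18); take (19,20).
Selected 6 meetings.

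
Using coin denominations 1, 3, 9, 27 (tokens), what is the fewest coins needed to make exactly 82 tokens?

82 − 3×27→1 − 1×1→0
Total coins = 3 + 1 = 4

4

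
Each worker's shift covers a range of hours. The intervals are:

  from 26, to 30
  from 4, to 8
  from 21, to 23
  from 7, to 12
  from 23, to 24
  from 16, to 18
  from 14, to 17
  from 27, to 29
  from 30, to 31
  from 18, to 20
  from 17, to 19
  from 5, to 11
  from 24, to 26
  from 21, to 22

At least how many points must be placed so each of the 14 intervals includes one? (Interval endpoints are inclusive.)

By right end: [4,8]  [5,11]  [7,12]  [14,17]  [16,18]  [17,19]  [18,20]  [21,22]  [21,23]  [23,24]  [24,26]  [27,29]  [26,30]  [30,31]
[4,8] uncovered → point at 8; [14,17] uncovered → point at 17; [18,20] uncovered → point at 20; [21,22] uncovered → point at 22; [23,24] uncovered → point at 24; [27,29] uncovered → point at 29; [30,31] uncovered → point at 31.
Points: 8, 17, 20, 22, 24, 29, 31 (7 total).

7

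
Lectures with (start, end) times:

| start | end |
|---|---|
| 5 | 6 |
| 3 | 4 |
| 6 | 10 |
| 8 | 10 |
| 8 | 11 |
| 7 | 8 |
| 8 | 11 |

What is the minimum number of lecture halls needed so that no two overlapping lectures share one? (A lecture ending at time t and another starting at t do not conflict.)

4

The answer is the maximum number of intervals overlapping at any instant.
starts: [3, 5, 6, 7, 8, 8, 8]
ends:   [4, 6, 8, 10, 10, 11, 11]
s3→1 e4→0 s5→1 e6→0 s6→1 s7→2 e8→1 s8→2 s8→3 s8→4  — peak 4.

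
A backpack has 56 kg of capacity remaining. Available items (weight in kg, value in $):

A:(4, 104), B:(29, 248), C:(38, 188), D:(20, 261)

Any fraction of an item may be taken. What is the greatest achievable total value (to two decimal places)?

Sort by value per unit weight and fill in that order.
Ratios (sorted): A 26.00, D 13.05, B 8.55, C 4.95
take A (4 @ 104); take D (20 @ 261); take B (29 @ 248); take 3/38 of C → 14.84. Capacity used 56/56.
Total value = 627.84

627.84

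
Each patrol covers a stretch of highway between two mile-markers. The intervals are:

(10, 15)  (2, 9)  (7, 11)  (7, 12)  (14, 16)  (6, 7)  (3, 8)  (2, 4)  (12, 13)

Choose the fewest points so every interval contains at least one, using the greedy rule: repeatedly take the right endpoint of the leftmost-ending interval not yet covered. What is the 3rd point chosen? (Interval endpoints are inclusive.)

Process intervals by earliest right end; each time one isn't hit yet, stab at its right endpoint.
By right end: [2,4]  [6,7]  [3,8]  [2,9]  [7,11]  [7,12]  [12,13]  [10,15]  [14,16]
[2,4] uncovered → point at 4; [6,7] uncovered → point at 7; [12,13] uncovered → point at 13; [14,16] uncovered → point at 16.
Points: 4, 7, 13, 16 (4 total).

13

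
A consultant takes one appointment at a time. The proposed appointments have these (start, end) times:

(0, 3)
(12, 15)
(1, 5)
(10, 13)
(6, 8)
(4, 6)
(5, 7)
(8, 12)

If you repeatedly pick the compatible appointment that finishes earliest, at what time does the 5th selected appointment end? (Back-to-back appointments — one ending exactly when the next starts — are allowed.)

Greedy by earliest finish: after sorting by end time, pick each interval compatible with the last pick.
By end time: (0,3), (1,5), (4,6), (5,7), (6,8), (8,12), (10,13), (12,15).
Pick (0,3); next start ≥ 3 → (4,6); next start ≥ 6 → (6,8); next start ≥ 8 → (8,12); next start ≥ 12 → (12,15).
Selected: (0,3) (4,6) (6,8) (8,12) (12,15)

15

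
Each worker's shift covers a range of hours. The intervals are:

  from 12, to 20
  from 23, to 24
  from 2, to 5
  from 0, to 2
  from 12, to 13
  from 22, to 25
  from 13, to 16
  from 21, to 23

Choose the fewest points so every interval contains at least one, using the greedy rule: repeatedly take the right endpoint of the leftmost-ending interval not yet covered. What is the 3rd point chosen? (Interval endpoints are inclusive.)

By right end: [0,2]  [2,5]  [12,13]  [13,16]  [12,20]  [21,23]  [23,24]  [22,25]
[0,2] uncovered → point at 2; [12,13] uncovered → point at 13; [21,23] uncovered → point at 23.
Points: 2, 13, 23 (3 total).

23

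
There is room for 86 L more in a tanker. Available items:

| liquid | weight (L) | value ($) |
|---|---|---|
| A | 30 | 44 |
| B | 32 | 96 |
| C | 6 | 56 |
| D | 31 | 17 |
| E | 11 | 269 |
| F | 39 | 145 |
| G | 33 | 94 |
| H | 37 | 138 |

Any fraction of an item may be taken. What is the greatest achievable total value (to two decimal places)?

581.97

Greedy by value/weight ratio, highest first.
Order: E (269/11=24.45) > C (56/6=9.33) > H (138/37=3.73) > F (145/39=3.72) > B (96/32=3.00) > G (94/33=2.85) > A (44/30=1.47) > D (17/31=0.55)
Fill: take E (11 @ 269) → take C (6 @ 56) → take H (37 @ 138) → take 32/39 of F → 118.97; 86/86 used.
Total value = 581.97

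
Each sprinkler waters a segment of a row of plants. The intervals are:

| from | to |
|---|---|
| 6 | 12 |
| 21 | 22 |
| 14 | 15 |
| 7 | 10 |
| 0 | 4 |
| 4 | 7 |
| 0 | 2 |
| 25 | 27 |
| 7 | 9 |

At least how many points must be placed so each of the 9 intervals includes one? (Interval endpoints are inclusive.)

Sort by right endpoint; whenever an interval is uncovered, place a point at its right end.
By right end: [0,2]  [0,4]  [4,7]  [7,9]  [7,10]  [6,12]  [14,15]  [21,22]  [25,27]
[0,2] uncovered → point at 2; [4,7] uncovered → point at 7; [14,15] uncovered → point at 15; [21,22] uncovered → point at 22; [25,27] uncovered → point at 27.
Points: 2, 7, 15, 22, 27 (5 total).

5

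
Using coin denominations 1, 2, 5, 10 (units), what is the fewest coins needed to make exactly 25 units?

Greedy: take as many of the largest coin as possible, then repeat with the remainder.
25 − 2×10→5 − 1×5→0
Total coins = 2 + 1 = 3

3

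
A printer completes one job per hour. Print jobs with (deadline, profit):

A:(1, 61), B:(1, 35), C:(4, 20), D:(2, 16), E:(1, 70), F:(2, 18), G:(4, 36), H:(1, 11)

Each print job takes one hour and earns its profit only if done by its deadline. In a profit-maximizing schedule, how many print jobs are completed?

Take jobs in profit order; each goes to the latest open slot no later than its deadline.
Profit order: E=70 A=61 G=36 B=35 C=20 F=18 D=16 H=11
Assign: E→slot 1, A skipped, G→slot 4, B skipped, C→slot 3, F→slot 2, D skipped, H skipped.
Slots: [1:E] [2:F] [3:C] [4:G]
4 of 8 scheduled.

4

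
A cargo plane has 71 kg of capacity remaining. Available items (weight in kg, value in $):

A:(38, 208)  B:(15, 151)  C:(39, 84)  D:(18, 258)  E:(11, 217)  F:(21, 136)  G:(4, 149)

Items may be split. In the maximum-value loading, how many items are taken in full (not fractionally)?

Sort by value per unit weight and fill in that order.
Order: G (149/4=37.25) > E (217/11=19.73) > D (258/18=14.33) > B (151/15=10.07) > F (136/21=6.48) > A (208/38=5.47) > C (84/39=2.15)
Fill: take G (4 @ 149) → take E (11 @ 217) → take D (18 @ 258) → take B (15 @ 151) → take F (21 @ 136) → take 2/38 of A → 10.95; 71/71 used.
5 item(s) taken whole; one partial (take 2/38 of A).

5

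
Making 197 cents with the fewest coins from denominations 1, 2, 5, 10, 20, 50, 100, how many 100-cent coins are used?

1

Greedy: take as many of the largest coin as possible, then repeat with the remainder.
197 − 1×100→97 − 1×50→47 − 2×20→7 − 1×5→2 − 1×2→0
Count of 100: 1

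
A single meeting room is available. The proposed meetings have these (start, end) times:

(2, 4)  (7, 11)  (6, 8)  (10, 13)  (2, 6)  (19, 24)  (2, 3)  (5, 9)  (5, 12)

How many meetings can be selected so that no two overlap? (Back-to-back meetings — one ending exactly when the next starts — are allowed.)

Order by finish time; keep every interval that doesn't clash with the previous kept one.
Sorted by end: (2,3)  (2,4)  (2,6)  (6,8)  (5,9)  (7,11)  (5,12)  (10,13)  (19,24)
take (2,3); skip (2,6); take (6,8); skip (7,11); skip (5,12); take (10,13); take (19,24).
Selected 4 meetings.

4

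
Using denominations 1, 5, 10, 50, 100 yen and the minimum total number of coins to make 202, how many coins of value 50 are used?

202 − 2×100→2 − 2×1→0
Count of 50: 0

0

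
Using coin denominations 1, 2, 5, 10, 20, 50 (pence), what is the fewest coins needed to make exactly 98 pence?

Use the largest denomination that fits, subtract, and repeat.
98 = 1×50 + 2×20 + 1×5 + 1×2 + 1×1
Total coins = 1 + 2 + 1 + 1 + 1 = 6

6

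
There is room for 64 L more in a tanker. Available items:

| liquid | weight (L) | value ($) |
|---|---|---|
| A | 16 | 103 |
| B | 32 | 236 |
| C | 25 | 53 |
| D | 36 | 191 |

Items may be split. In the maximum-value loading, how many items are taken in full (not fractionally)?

Greedy by value/weight ratio, highest first.
Ratios (sorted): B 7.38, A 6.44, D 5.31, C 2.12
take B (32 @ 236); take A (16 @ 103); take 16/36 of D → 84.89. Capacity used 64/64.
2 item(s) taken whole; one partial (take 16/36 of D).

2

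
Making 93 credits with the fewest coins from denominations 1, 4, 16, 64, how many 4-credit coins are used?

Greedy: take as many of the largest coin as possible, then repeat with the remainder.
93 = 1×64 + 1×16 + 3×4 + 1×1
Count of 4: 3

3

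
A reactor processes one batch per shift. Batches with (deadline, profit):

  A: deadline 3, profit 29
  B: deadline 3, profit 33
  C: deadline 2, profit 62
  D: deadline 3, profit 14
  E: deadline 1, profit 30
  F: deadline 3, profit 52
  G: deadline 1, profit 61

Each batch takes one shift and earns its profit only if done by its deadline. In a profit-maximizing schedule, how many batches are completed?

By profit: C(d2,62), G(d1,61), F(d3,52), B(d3,33), E(d1,30), A(d3,29), D(d3,14)
C→slot 2; G→slot 1; F→slot 3; B skipped; E skipped; A skipped; D skipped.
3 of 7 scheduled.

3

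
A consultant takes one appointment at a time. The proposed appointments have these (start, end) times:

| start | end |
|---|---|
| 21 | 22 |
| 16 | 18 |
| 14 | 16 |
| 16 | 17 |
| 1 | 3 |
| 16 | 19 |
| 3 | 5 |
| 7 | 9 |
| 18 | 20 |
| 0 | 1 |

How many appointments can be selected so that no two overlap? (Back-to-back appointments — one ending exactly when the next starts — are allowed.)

Order by finish time; keep every interval that doesn't clash with the previous kept one.
Sorted by end: (0,1)  (1,3)  (3,5)  (7,9)  (14,16)  (16,17)  (16,18)  (16,19)  (18,20)  (21,22)
take (0,1); take (1,3); take (3,5); take (7,9); take (14,16); take (16,17); take (18,20); take (21,22).
Selected 8 appointments.

8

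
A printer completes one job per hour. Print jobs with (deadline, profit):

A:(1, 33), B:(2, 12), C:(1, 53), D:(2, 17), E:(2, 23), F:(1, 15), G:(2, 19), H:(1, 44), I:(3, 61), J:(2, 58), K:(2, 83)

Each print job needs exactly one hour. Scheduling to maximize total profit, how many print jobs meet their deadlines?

Profit order: K=83 I=61 J=58 C=53 H=44 A=33 E=23 G=19 D=17 F=15 B=12
Assign: K→slot 2, I→slot 3, J→slot 1, C skipped, H skipped, A skipped, E skipped, G skipped, D skipped, F skipped, B skipped.
Slots: [1:J] [2:K] [3:I]
3 of 11 scheduled.

3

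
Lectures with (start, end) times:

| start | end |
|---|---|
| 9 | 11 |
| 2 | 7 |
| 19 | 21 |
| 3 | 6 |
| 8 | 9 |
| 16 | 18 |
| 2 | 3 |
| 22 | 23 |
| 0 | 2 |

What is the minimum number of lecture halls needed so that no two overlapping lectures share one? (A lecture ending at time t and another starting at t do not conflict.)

2

starts: [0, 2, 2, 3, 8, 9, 16, 19, 22]
ends:   [2, 3, 6, 7, 9, 11, 18, 21, 23]
s0→1 e2→0 s2→1 s2→2  — peak 2.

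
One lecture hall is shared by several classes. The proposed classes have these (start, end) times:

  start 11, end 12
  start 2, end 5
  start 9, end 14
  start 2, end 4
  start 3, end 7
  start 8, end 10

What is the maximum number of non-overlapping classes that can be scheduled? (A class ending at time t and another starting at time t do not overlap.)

By end time: (2,4), (2,5), (3,7), (8,10), (11,12), (9,14).
Pick (2,4); next start ≥ 4 → (8,10); next start ≥ 10 → (11,12).
Selected 3 classes.

3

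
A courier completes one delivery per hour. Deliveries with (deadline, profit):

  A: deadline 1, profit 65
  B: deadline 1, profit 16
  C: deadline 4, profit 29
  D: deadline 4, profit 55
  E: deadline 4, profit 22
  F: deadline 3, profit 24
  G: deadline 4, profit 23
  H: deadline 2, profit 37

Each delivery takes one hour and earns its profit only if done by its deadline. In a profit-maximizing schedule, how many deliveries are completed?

4

Profit order: A=65 D=55 H=37 C=29 F=24 G=23 E=22 B=16
Assign: A→slot 1, D→slot 4, H→slot 2, C→slot 3, F skipped, G skipped, E skipped, B skipped.
Slots: [1:A] [2:H] [3:C] [4:D]
4 of 8 scheduled.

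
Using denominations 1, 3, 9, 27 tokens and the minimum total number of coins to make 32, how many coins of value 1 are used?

2

Use the largest denomination that fits, subtract, and repeat.
32 = 1×27 + 1×3 + 2×1
Count of 1: 2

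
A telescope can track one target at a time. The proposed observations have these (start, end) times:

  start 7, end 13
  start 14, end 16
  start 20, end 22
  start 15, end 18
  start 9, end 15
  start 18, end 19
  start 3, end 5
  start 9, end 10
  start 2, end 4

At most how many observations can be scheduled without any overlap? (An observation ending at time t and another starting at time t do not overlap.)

Sorted by end: (2,4)  (3,5)  (9,10)  (7,13)  (9,15)  (14,16)  (15,18)  (18,19)  (20,22)
take (2,4); skip (3,5); take (9,10); take (14,16); take (18,19); take (20,22).
Selected 5 observations.

5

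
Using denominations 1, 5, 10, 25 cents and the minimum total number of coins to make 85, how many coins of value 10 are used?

85 = 3×25 + 1×10
Count of 10: 1

1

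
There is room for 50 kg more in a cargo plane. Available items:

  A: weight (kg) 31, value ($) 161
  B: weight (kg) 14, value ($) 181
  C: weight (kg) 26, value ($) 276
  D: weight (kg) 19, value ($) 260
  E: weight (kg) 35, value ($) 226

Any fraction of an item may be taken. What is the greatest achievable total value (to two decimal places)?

Ratios (sorted): D 13.68, B 12.93, C 10.62, E 6.46, A 5.19
take D (19 @ 260); take B (14 @ 181); take 17/26 of C → 180.46. Capacity used 50/50.
Total value = 621.46

621.46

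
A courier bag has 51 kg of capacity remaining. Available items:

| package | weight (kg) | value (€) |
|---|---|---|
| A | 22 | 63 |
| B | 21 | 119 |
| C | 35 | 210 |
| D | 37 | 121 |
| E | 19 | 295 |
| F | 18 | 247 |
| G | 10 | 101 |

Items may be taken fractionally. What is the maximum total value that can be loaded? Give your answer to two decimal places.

Sort by value per unit weight and fill in that order.
Order: E (295/19=15.53) > F (247/18=13.72) > G (101/10=10.10) > C (210/35=6.00) > B (119/21=5.67) > D (121/37=3.27) > A (63/22=2.86)
Fill: take E (19 @ 295) → take F (18 @ 247) → take G (10 @ 101) → take 4/35 of C → 24.00; 51/51 used.
Total value = 667.00

667.00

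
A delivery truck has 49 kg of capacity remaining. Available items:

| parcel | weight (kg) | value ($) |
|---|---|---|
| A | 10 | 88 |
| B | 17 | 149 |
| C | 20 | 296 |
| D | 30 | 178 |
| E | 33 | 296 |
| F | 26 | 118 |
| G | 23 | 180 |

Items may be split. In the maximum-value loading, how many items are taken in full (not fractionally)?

1

Sort by value per unit weight and fill in that order.
Order: C (296/20=14.80) > E (296/33=8.97) > A (88/10=8.80) > B (149/17=8.76) > G (180/23=7.83) > D (178/30=5.93) > F (118/26=4.54)
Fill: take C (20 @ 296) → take 29/33 of E → 260.12; 49/49 used.
1 item(s) taken whole; one partial (take 29/33 of E).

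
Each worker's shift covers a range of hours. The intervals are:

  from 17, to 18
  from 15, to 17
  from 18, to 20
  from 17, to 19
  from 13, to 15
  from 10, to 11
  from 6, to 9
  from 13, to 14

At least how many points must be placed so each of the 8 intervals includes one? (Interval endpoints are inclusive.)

By right end: [6,9]  [10,11]  [13,14]  [13,15]  [15,17]  [17,18]  [17,19]  [18,20]
[6,9] uncovered → point at 9; [10,11] uncovered → point at 11; [13,14] uncovered → point at 14; [15,17] uncovered → point at 17; [18,20] uncovered → point at 20.
Points: 9, 11, 14, 17, 20 (5 total).

5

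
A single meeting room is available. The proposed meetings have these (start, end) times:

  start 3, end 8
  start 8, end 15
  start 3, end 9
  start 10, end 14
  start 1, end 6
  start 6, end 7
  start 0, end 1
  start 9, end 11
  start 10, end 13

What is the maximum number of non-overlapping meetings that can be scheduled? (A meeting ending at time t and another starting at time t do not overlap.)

By end time: (0,1), (1,6), (6,7), (3,8), (3,9), (9,11), (10,13), (10,14), (8,15).
Pick (0,1); next start ≥ 1 → (1,6); next start ≥ 6 → (6,7); next start ≥ 7 → (9,11).
Selected 4 meetings.

4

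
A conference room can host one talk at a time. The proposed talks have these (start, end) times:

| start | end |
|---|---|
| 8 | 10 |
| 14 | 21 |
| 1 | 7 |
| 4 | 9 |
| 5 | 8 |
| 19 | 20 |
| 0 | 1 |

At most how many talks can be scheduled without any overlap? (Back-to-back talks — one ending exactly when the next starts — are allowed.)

4

Sorted by end: (0,1)  (1,7)  (5,8)  (4,9)  (8,10)  (19,20)  (14,21)
take (0,1); take (1,7); skip (5,8); skip (4,9); take (8,10); take (19,20); skip (14,21).
Selected 4 talks.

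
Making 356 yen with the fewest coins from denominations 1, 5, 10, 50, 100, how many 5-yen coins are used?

356 − 3×100→56 − 1×50→6 − 1×5→1 − 1×1→0
Count of 5: 1

1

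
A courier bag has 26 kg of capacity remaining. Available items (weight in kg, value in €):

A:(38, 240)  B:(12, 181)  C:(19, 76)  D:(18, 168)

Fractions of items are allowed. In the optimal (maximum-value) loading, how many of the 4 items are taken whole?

Ratios (sorted): B 15.08, D 9.33, A 6.32, C 4.00
take B (12 @ 181); take 14/18 of D → 130.67. Capacity used 26/26.
1 item(s) taken whole; one partial (take 14/18 of D).

1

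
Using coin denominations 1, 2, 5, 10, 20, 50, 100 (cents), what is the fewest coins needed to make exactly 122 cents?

3

122 − 1×100→22 − 1×20→2 − 1×2→0
Total coins = 1 + 1 + 1 = 3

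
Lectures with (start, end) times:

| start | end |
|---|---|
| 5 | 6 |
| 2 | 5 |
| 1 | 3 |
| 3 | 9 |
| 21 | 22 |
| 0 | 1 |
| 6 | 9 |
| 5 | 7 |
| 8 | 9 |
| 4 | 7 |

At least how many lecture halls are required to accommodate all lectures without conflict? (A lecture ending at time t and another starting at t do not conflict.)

The answer is the maximum number of intervals overlapping at any instant.
starts: [0, 1, 2, 3, 4, 5, 5, 6, 8, 21]
ends:   [1, 3, 5, 6, 7, 7, 9, 9, 9, 22]
s0→1 e1→0 s1→1 s2→2 e3→1 s3→2 s4→3 e5→2 s5→3 s5→4  — peak 4.

4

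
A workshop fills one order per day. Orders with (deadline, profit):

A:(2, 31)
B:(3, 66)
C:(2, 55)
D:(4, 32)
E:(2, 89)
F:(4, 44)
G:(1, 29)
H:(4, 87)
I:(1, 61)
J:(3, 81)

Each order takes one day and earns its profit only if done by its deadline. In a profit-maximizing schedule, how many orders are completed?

Sort by profit descending; place each in the latest free slot ≤ its deadline.
Profit order: E=89 H=87 J=81 B=66 I=61 C=55 F=44 D=32 A=31 G=29
Assign: E→slot 2, H→slot 4, J→slot 3, B→slot 1, I skipped, C skipped, F skipped, D skipped, A skipped, G skipped.
Slots: [1:B] [2:E] [3:J] [4:H]
4 of 10 scheduled.

4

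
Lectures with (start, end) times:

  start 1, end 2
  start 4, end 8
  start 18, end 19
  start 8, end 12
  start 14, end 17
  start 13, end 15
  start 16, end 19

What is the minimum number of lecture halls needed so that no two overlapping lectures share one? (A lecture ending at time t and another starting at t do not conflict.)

2

The answer is the maximum number of intervals overlapping at any instant.
starts: [1, 4, 8, 13, 14, 16, 18]
ends:   [2, 8, 12, 15, 17, 19, 19]
s1→1 e2→0 s4→1 e8→0 s8→1 e12→0 s13→1 s14→2  — peak 2.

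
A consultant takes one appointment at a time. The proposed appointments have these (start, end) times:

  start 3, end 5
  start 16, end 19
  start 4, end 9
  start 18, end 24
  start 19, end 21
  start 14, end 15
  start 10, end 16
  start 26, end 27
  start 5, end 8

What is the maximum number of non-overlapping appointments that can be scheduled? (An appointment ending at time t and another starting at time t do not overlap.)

6

Sorted by end: (3,5)  (5,8)  (4,9)  (14,15)  (10,16)  (16,19)  (19,21)  (18,24)  (26,27)
take (3,5); take (5,8); take (14,15); take (16,19); take (19,21); take (26,27).
Selected 6 appointments.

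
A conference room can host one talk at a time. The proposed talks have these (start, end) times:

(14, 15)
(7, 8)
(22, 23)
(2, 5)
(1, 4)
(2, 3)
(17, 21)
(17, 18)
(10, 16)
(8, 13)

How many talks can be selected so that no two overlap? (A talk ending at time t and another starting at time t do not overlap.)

6

Sorted by end: (2,3)  (1,4)  (2,5)  (7,8)  (8,13)  (14,15)  (10,16)  (17,18)  (17,21)  (22,23)
take (2,3); skip (1,4); take (7,8); take (8,13); take (14,15); take (17,18); take (22,23).
Selected 6 talks.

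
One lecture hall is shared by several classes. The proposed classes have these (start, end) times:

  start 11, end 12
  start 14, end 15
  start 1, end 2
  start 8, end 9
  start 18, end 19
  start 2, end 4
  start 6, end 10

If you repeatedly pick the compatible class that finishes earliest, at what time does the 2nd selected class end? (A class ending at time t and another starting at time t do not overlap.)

4

Sort by end time and greedily take each interval whose start is ≥ the last chosen end.
By end time: (1,2), (2,4), (8,9), (6,10), (11,12), (14,15), (18,19).
Pick (1,2); next start ≥ 2 → (2,4); next start ≥ 4 → (8,9); next start ≥ 9 → (11,12); next start ≥ 12 → (14,15); next start ≥ 15 → (18,19).
Selected: (1,2) (2,4) (8,9) (11,12) (14,15) (18,19)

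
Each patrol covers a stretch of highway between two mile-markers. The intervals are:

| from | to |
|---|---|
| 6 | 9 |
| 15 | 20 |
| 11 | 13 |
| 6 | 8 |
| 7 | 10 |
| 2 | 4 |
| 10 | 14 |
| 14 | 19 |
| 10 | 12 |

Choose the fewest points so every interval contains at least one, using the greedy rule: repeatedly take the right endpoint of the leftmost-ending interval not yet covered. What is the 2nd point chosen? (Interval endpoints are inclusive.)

Process intervals by earliest right end; each time one isn't hit yet, stab at its right endpoint.
Sorted: [2,4] [6,8] [6,9] [7,10] [10,12] [11,13] [10,14] [14,19] [15,20]
{[2,4]} hit by 4; {[6,8],[6,9],[7,10]} hit by 8; {[10,12],[11,13],[10,14]} hit by 12; {[14,19],[15,20]} hit by 19.
Points: 4, 8, 12, 19 (4 total).

8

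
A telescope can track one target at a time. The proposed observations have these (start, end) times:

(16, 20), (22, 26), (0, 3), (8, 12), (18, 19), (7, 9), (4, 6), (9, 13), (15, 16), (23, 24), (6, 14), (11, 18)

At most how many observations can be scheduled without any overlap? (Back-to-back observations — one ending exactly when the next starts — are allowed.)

Sort by end time and greedily take each interval whose start is ≥ the last chosen end.
Sorted by end: (0,3)  (4,6)  (7,9)  (8,12)  (9,13)  (6,14)  (15,16)  (11,18)  (18,19)  (16,20)  (23,24)  (22,26)
take (0,3); take (4,6); take (7,9); skip (8,12); take (9,13); take (15,16); take (18,19); take (23,24).
Selected 7 observations.

7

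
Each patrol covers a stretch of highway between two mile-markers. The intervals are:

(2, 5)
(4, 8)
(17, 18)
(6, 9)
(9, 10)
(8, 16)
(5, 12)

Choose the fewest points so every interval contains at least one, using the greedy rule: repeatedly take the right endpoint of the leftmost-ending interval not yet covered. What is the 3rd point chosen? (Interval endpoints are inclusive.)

18

Sort by right endpoint; whenever an interval is uncovered, place a point at its right end.
Sorted: [2,5] [4,8] [6,9] [9,10] [5,12] [8,16] [17,18]
{[2,5],[4,8]} hit by 5; {[6,9],[9,10],[5,12],[8,16]} hit by 9; {[17,18]} hit by 18.
Points: 5, 9, 18 (3 total).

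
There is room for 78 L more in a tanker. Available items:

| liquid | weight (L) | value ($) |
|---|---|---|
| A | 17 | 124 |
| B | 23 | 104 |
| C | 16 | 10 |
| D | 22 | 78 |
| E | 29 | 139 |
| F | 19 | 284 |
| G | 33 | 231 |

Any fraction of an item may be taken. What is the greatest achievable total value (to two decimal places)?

682.14

Greedy by value/weight ratio, highest first.
Order: F (284/19=14.95) > A (124/17=7.29) > G (231/33=7.00) > E (139/29=4.79) > B (104/23=4.52) > D (78/22=3.55) > C (10/16=0.62)
Fill: take F (19 @ 284) → take A (17 @ 124) → take G (33 @ 231) → take 9/29 of E → 43.14; 78/78 used.
Total value = 682.14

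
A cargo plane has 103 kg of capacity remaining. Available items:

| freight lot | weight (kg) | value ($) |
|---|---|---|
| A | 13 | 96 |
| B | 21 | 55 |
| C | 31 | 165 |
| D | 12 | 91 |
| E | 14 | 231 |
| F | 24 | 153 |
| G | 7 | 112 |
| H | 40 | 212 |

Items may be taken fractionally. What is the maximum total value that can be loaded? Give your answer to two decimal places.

Order: E (231/14=16.50) > G (112/7=16.00) > D (91/12=7.58) > A (96/13=7.38) > F (153/24=6.38) > C (165/31=5.32) > H (212/40=5.30) > B (55/21=2.62)
Fill: take E (14 @ 231) → take G (7 @ 112) → take D (12 @ 91) → take A (13 @ 96) → take F (24 @ 153) → take C (31 @ 165) → take 2/40 of H → 10.60; 103/103 used.
Total value = 858.60

858.60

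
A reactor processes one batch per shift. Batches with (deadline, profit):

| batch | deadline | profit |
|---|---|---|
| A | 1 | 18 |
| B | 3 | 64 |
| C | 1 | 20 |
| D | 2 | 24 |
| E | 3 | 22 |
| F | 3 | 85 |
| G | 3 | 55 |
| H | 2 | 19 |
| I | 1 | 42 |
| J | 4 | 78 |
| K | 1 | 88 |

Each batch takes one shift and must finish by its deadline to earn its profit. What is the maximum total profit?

Take jobs in profit order; each goes to the latest open slot no later than its deadline.
Profit order: K=88 F=85 J=78 B=64 G=55 I=42 D=24 E=22 C=20 H=19 A=18
Assign: K→slot 1, F→slot 3, J→slot 4, B→slot 2, G skipped, I skipped, D skipped, E skipped, C skipped, H skipped, A skipped.
Slots: [1:K] [2:B] [3:F] [4:J]
Profit = 88 + 64 + 85 + 78 = 315

315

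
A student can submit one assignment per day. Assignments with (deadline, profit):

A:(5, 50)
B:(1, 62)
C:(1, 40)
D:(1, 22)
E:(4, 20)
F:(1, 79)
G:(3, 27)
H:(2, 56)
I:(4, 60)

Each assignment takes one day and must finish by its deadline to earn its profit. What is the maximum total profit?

By profit: F(d1,79), B(d1,62), I(d4,60), H(d2,56), A(d5,50), C(d1,40), G(d3,27), D(d1,22), E(d4,20)
F→slot 1; B skipped; I→slot 4; H→slot 2; A→slot 5; C skipped; G→slot 3; D skipped; E skipped.
Profit = 79 + 56 + 27 + 60 + 50 = 272

272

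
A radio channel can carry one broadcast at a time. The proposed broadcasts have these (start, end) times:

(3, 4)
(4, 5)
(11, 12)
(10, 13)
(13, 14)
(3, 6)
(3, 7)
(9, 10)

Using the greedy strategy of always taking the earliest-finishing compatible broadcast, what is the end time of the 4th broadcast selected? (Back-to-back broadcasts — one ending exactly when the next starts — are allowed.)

12

By end time: (3,4), (4,5), (3,6), (3,7), (9,10), (11,12), (10,13), (13,14).
Pick (3,4); next start ≥ 4 → (4,5); next start ≥ 5 → (9,10); next start ≥ 10 → (11,12); next start ≥ 12 → (13,14).
Selected: (3,4) (4,5) (9,10) (11,12) (13,14)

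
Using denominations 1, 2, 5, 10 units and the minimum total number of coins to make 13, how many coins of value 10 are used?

1

13 − 1×10→3 − 1×2→1 − 1×1→0
Count of 10: 1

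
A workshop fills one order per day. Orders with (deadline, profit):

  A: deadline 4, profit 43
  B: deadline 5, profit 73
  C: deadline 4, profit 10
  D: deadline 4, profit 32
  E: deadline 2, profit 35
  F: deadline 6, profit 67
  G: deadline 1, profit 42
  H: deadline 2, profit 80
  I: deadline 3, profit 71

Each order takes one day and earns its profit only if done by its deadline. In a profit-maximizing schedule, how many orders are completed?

6

Take jobs in profit order; each goes to the latest open slot no later than its deadline.
Profit order: H=80 B=73 I=71 F=67 A=43 G=42 E=35 D=32 C=10
Assign: H→slot 2, B→slot 5, I→slot 3, F→slot 6, A→slot 4, G→slot 1, E skipped, D skipped, C skipped.
Slots: [1:G] [2:H] [3:I] [4:A] [5:B] [6:F]
6 of 9 scheduled.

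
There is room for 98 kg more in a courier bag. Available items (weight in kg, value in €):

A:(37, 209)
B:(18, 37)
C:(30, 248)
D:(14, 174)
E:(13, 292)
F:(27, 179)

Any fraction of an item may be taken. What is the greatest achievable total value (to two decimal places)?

Sort by value per unit weight and fill in that order.
Ratios (sorted): E 22.46, D 12.43, C 8.27, F 6.63, A 5.65, B 2.06
take E (13 @ 292); take D (14 @ 174); take C (30 @ 248); take F (27 @ 179); take 14/37 of A → 79.08. Capacity used 98/98.
Total value = 972.08

972.08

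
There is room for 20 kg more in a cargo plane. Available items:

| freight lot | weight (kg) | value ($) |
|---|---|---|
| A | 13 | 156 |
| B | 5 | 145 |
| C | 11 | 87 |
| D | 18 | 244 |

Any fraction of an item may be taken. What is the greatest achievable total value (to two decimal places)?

348.33

Sort by value per unit weight and fill in that order.
Ratios (sorted): B 29.00, D 13.56, A 12.00, C 7.91
take B (5 @ 145); take 15/18 of D → 203.33. Capacity used 20/20.
Total value = 348.33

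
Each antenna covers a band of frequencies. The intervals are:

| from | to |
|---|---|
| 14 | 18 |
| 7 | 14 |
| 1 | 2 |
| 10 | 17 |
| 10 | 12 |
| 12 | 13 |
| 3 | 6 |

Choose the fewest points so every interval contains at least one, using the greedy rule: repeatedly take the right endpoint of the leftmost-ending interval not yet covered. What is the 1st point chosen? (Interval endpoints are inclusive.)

2

By right end: [1,2]  [3,6]  [10,12]  [12,13]  [7,14]  [10,17]  [14,18]
[1,2] uncovered → point at 2; [3,6] uncovered → point at 6; [10,12] uncovered → point at 12; [14,18] uncovered → point at 18.
Points: 2, 6, 12, 18 (4 total).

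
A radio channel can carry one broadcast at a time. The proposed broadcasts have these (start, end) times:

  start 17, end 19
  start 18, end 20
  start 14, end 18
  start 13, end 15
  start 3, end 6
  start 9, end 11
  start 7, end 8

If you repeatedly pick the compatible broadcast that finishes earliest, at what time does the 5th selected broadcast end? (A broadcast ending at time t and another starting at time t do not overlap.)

19

Order by finish time; keep every interval that doesn't clash with the previous kept one.
Sorted by end: (3,6)  (7,8)  (9,11)  (13,15)  (14,18)  (17,19)  (18,20)
take (3,6); take (7,8); take (9,11); take (13,15); skip (14,18); take (17,19); skip (18,20).
Selected: (3,6) (7,8) (9,11) (13,15) (17,19)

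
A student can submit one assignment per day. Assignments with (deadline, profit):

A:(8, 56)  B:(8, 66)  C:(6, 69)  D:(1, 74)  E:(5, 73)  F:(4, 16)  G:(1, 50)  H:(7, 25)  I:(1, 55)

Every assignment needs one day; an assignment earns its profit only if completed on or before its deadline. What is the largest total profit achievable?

Take jobs in profit order; each goes to the latest open slot no later than its deadline.
Profit order: D=74 E=73 C=69 B=66 A=56 I=55 G=50 H=25 F=16
Assign: D→slot 1, E→slot 5, C→slot 6, B→slot 8, A→slot 7, I skipped, G skipped, H→slot 4, F→slot 3.
Slots: [1:D] [3:F] [4:H] [5:E] [6:C] [7:A] [8:B]
Profit = 74 + 16 + 25 + 73 + 69 + 56 + 66 = 379

379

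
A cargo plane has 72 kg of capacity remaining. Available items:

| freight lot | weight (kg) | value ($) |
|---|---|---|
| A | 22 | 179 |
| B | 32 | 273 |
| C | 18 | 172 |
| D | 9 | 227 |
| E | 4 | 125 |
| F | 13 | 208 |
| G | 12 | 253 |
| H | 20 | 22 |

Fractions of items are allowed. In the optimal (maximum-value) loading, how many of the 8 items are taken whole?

5

Order: E (125/4=31.25) > D (227/9=25.22) > G (253/12=21.08) > F (208/13=16.00) > C (172/18=9.56) > B (273/32=8.53) > A (179/22=8.14) > H (22/20=1.10)
Fill: take E (4 @ 125) → take D (9 @ 227) → take G (12 @ 253) → take F (13 @ 208) → take C (18 @ 172) → take 16/32 of B → 136.50; 72/72 used.
5 item(s) taken whole; one partial (take 16/32 of B).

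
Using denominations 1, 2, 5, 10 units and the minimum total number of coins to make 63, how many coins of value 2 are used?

1

63 = 6×10 + 1×2 + 1×1
Count of 2: 1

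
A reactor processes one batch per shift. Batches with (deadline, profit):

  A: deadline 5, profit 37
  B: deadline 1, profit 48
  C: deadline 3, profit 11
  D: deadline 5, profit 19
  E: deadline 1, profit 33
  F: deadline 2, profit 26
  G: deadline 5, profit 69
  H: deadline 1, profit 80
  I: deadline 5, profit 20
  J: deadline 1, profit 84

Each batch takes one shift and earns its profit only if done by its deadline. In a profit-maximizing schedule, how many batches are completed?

Take jobs in profit order; each goes to the latest open slot no later than its deadline.
Profit order: J=84 H=80 G=69 B=48 A=37 E=33 F=26 I=20 D=19 C=11
Assign: J→slot 1, H skipped, G→slot 5, B skipped, A→slot 4, E skipped, F→slot 2, I→slot 3, D skipped, C skipped.
Slots: [1:J] [2:F] [3:I] [4:A] [5:G]
5 of 10 scheduled.

5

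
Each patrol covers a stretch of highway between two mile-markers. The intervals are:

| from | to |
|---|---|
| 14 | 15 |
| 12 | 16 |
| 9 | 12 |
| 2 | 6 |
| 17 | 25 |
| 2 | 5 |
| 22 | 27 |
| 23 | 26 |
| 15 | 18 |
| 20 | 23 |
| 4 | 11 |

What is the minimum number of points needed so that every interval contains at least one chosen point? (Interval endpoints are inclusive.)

Sorted: [2,5] [2,6] [4,11] [9,12] [14,15] [12,16] [15,18] [20,23] [17,25] [23,26] [22,27]
{[2,5],[2,6],[4,11]} hit by 5; {[9,12]} hit by 12; {[14,15],[12,16],[15,18]} hit by 15; {[20,23],[17,25],[23,26],[22,27]} hit by 23.
Points: 5, 12, 15, 23 (4 total).

4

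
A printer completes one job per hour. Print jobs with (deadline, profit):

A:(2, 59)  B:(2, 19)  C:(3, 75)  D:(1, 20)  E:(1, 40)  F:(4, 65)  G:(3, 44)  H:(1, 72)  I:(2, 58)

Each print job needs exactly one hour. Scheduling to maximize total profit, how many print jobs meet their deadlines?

Sort by profit descending; place each in the latest free slot ≤ its deadline.
Profit order: C=75 H=72 F=65 A=59 I=58 G=44 E=40 D=20 B=19
Assign: C→slot 3, H→slot 1, F→slot 4, A→slot 2, I skipped, G skipped, E skipped, D skipped, B skipped.
Slots: [1:H] [2:A] [3:C] [4:F]
4 of 9 scheduled.

4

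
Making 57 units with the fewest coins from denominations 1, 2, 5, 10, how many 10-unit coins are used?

5

Use the largest denomination that fits, subtract, and repeat.
57 − 5×10→7 − 1×5→2 − 1×2→0
Count of 10: 5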